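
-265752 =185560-451312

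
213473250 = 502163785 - 288690535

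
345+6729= 7074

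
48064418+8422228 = 56486646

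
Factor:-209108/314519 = -244/367 = -2^2*61^1*367^(  -  1 )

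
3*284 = 852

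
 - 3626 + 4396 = 770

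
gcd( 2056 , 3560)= 8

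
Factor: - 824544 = -2^5 * 3^2*7^1 * 409^1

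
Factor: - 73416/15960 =-5^(-1)*23^1 =- 23/5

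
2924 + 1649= 4573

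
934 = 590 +344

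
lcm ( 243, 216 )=1944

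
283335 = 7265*39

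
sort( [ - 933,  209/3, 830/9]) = [-933,209/3,830/9 ] 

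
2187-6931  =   - 4744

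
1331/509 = 2  +  313/509 =2.61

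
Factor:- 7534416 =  - 2^4*3^1*156967^1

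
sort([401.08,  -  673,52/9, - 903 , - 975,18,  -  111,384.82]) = [ - 975, -903,  -  673,- 111, 52/9, 18,384.82,401.08]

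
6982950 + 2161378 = 9144328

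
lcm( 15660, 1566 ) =15660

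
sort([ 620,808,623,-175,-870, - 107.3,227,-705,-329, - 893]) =[-893, - 870,-705,-329, - 175 , - 107.3, 227, 620,623 , 808]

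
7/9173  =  7/9173 = 0.00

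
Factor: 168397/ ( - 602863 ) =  - 19^1 * 61^( - 1) * 8863^1*9883^ ( - 1) 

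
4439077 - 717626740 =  - 713187663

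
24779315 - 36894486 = -12115171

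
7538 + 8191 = 15729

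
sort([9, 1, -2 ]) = [ - 2,1,9] 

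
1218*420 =511560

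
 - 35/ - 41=35/41 = 0.85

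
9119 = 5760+3359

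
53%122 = 53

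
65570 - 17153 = 48417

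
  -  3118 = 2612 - 5730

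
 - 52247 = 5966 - 58213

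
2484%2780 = 2484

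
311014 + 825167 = 1136181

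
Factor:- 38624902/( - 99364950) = 19312451/49682475 = 3^( - 2)*5^(  -  2 )*709^1*27239^1*220811^( - 1)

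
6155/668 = 9+ 143/668 = 9.21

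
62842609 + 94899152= 157741761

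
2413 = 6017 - 3604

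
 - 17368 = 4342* ( - 4 ) 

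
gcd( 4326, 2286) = 6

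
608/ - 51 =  - 12 + 4/51 = - 11.92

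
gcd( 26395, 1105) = 5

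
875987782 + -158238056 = 717749726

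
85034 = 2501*34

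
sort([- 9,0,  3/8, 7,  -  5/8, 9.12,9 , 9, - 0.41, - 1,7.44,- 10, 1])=[-10,-9, - 1, - 5/8,-0.41, 0, 3/8 , 1, 7, 7.44, 9,9, 9.12] 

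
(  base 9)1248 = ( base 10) 935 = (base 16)3a7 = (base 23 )1HF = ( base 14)4AB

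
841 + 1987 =2828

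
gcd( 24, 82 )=2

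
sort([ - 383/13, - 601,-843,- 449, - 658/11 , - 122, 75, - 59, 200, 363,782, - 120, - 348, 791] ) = [- 843, - 601, - 449,  -  348,-122, - 120, - 658/11, - 59, - 383/13,75, 200,  363, 782, 791] 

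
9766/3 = 9766/3 = 3255.33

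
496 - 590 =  - 94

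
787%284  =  219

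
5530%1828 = 46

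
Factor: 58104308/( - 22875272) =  - 2^( - 1) * 7^( - 1 )*31^( - 1 ) *13177^( - 1 ) * 14526077^1= - 14526077/5718818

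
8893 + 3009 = 11902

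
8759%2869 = 152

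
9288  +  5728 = 15016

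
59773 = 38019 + 21754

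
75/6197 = 75/6197 =0.01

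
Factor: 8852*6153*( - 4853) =  -  264325225668 = -  2^2*3^1 *7^1*23^1* 211^1 * 293^1*2213^1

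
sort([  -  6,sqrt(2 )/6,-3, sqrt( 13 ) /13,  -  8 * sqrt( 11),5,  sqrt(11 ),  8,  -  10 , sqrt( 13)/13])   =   [ - 8*sqrt( 11), - 10, -6, - 3, sqrt (2 )/6,sqrt( 13 )/13 , sqrt( 13 )/13 , sqrt( 11),5,8 ]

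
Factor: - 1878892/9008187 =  - 2^2*3^(-1)*469723^1*3002729^( - 1)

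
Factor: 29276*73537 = 2^2*13^1*151^1*487^1*563^1  =  2152869212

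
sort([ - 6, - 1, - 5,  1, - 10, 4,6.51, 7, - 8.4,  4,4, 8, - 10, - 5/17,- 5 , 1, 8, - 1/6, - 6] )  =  [ - 10, - 10, - 8.4, - 6, - 6, - 5, - 5,- 1 , - 5/17, - 1/6,1, 1 , 4, 4,  4,6.51, 7,8, 8]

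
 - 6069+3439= - 2630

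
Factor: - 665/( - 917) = 5^1*19^1*131^( - 1)= 95/131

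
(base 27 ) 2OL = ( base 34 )1sj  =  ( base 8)4117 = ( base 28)2jr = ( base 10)2127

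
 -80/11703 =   -  1 + 11623/11703 =- 0.01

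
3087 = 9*343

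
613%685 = 613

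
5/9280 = 1/1856 = 0.00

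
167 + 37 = 204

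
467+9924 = 10391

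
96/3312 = 2/69 = 0.03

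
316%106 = 104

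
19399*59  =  1144541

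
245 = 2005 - 1760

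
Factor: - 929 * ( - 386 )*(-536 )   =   - 192206384= - 2^4*67^1*193^1  *  929^1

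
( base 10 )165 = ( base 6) 433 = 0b10100101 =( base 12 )119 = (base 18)93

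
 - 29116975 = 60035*(-485) 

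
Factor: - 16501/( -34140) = 2^( -2)*3^( - 1) * 5^( - 1)*  29^1 = 29/60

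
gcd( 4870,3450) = 10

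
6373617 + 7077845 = 13451462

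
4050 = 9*450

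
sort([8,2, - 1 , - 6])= [ - 6, - 1,2,8 ] 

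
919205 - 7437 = 911768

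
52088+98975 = 151063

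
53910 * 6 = 323460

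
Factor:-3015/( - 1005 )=3  =  3^1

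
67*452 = 30284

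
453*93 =42129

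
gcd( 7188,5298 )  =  6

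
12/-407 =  - 1 + 395/407 = - 0.03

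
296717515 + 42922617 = 339640132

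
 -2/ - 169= 2/169  =  0.01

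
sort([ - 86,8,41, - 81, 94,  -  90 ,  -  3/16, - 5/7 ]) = [ - 90, - 86,-81, -5/7,  -  3/16,8 , 41, 94]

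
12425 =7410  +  5015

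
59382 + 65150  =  124532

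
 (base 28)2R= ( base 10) 83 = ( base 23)3E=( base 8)123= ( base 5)313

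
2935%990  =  955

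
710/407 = 1 +303/407 = 1.74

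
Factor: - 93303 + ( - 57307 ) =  - 2^1*5^1*15061^1 = -150610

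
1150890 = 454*2535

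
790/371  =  790/371 = 2.13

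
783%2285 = 783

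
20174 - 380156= - 359982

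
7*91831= 642817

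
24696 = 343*72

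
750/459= 1 + 97/153  =  1.63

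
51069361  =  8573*5957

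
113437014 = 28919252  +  84517762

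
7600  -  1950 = 5650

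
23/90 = 23/90 = 0.26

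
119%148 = 119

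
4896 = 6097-1201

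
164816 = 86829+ 77987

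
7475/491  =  7475/491 = 15.22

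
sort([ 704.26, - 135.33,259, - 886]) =[ - 886,  -  135.33,259, 704.26]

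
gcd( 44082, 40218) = 6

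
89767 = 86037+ 3730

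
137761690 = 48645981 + 89115709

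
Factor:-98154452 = -2^2 * 11^1 * 2230783^1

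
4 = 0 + 4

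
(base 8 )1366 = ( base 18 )262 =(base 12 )532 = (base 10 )758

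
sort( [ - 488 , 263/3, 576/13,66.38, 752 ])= [ - 488, 576/13, 66.38, 263/3, 752]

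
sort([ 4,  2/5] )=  [ 2/5,4 ]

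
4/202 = 2/101 = 0.02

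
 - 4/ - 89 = 4/89  =  0.04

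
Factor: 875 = 5^3*7^1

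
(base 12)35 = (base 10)41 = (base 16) 29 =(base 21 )1K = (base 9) 45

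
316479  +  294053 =610532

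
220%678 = 220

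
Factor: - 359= -359^1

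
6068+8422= 14490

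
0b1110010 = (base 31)3l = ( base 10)114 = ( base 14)82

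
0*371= 0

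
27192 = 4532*6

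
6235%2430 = 1375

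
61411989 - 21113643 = 40298346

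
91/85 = 91/85 = 1.07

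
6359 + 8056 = 14415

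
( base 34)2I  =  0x56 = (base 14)62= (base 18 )4E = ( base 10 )86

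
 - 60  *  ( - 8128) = 487680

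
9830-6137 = 3693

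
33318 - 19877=13441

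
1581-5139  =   -3558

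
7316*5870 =42944920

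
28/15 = 1 + 13/15 = 1.87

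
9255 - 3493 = 5762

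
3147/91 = 34 + 53/91 = 34.58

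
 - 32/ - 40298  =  16/20149 = 0.00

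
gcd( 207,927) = 9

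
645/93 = 6 + 29/31 = 6.94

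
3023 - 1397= 1626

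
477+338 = 815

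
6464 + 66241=72705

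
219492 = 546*402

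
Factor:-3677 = -3677^1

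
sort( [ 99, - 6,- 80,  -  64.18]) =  [ - 80, - 64.18, - 6,99] 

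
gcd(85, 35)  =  5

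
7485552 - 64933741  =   - 57448189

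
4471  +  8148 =12619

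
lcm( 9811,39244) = 39244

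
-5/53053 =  - 1 + 53048/53053  =  - 0.00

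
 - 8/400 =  - 1 + 49/50 = - 0.02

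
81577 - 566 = 81011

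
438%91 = 74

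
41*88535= 3629935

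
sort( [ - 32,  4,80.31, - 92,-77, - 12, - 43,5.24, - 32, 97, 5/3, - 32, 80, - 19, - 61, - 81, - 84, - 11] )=[-92, - 84, - 81, - 77, -61, - 43, - 32, - 32, - 32,  -  19, - 12, -11,5/3, 4,5.24,  80, 80.31, 97 ]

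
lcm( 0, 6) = 0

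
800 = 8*100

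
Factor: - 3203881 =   -  31^1*181^1*571^1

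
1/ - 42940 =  - 1 + 42939/42940 = -  0.00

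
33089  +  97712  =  130801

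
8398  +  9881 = 18279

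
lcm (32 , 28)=224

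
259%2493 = 259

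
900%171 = 45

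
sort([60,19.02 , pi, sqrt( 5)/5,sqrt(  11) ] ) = [ sqrt( 5 )/5,pi,sqrt(11),19.02,60]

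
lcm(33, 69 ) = 759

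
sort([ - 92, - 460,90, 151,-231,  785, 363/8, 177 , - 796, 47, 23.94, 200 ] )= [ - 796,- 460, - 231, - 92,  23.94,  363/8, 47, 90,151, 177, 200, 785 ] 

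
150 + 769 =919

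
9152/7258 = 4576/3629 =1.26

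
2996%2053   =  943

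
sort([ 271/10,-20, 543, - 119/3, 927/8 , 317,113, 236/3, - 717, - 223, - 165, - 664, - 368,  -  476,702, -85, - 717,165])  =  [ - 717, - 717, - 664, - 476, - 368, - 223,-165, - 85,  -  119/3, - 20,271/10,236/3, 113 , 927/8, 165,317,543,702 ] 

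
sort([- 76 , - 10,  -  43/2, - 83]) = [ - 83 ,  -  76, - 43/2, - 10]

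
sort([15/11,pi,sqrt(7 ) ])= [ 15/11, sqrt(7), pi] 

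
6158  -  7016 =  - 858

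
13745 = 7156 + 6589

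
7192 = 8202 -1010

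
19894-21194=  - 1300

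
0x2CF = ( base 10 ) 719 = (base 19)1ig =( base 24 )15N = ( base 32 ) MF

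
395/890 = 79/178=0.44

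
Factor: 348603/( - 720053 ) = -3^1*116201^1*720053^( - 1) 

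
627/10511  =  627/10511 = 0.06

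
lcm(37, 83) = 3071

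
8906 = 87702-78796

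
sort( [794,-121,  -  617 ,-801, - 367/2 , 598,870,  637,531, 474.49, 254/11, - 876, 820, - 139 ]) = [  -  876, - 801, -617, - 367/2, - 139,-121,254/11, 474.49,531, 598,637, 794,820,870 ] 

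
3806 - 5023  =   -1217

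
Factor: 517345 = 5^1*107^1*967^1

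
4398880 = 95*46304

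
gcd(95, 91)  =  1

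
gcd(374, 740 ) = 2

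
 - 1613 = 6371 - 7984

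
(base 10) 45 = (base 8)55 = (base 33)1C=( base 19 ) 27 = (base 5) 140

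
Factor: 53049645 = 3^2 * 5^1*11^1*107171^1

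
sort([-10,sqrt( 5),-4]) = [ - 10, - 4,sqrt ( 5 )] 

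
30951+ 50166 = 81117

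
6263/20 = 313 + 3/20 = 313.15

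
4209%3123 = 1086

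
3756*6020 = 22611120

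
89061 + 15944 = 105005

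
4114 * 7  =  28798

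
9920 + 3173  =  13093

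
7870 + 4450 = 12320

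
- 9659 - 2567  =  -12226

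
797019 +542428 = 1339447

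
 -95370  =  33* ( - 2890)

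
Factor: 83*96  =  2^5*3^1*83^1=7968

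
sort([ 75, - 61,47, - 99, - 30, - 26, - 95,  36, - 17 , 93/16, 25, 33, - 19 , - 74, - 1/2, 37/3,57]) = [ - 99, - 95, - 74, - 61 , - 30, - 26, - 19, - 17 , - 1/2,  93/16,37/3,25, 33,36,47  ,  57,75 ]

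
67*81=5427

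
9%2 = 1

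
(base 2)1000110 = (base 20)3a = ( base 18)3g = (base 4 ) 1012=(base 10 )70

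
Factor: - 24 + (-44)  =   -2^2 * 17^1 = -  68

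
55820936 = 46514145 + 9306791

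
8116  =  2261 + 5855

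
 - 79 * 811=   -  64069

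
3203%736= 259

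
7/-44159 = - 1 + 44152/44159 = -0.00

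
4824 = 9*536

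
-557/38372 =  - 557/38372 = - 0.01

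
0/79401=0 = 0.00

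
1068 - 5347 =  - 4279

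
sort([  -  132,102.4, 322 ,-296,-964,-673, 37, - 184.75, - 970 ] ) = [ - 970, - 964, - 673,-296, - 184.75 ,-132, 37,102.4,322]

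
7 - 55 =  - 48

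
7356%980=496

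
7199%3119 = 961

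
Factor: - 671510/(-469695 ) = 742/519 = 2^1*3^(  -  1) * 7^1*53^1*173^( - 1) 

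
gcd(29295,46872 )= 5859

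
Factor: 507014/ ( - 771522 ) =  - 253507/385761 =- 3^( - 1) * 149^(  -  1)*863^( - 1 )*253507^1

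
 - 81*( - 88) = 7128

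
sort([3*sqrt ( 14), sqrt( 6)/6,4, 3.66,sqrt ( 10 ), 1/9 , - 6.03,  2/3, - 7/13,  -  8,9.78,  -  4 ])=[ - 8, - 6.03, - 4, - 7/13,1/9 , sqrt (6 ) /6 , 2/3, sqrt ( 10 ),3.66, 4,9.78,  3*sqrt(14) ]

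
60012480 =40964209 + 19048271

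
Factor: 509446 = 2^1*7^1*36389^1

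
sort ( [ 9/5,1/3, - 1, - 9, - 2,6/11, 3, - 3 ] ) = [-9, - 3, - 2, - 1, 1/3,6/11,9/5,3]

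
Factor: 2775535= 5^1  *7^1 * 79301^1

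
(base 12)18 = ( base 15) 15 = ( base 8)24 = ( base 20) 10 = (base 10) 20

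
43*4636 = 199348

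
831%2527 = 831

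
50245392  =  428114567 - 377869175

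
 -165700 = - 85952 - 79748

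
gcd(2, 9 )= 1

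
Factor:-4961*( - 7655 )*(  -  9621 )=- 3^2 *5^1*11^2*41^1*1069^1*1531^1 = - 365371473555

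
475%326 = 149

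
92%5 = 2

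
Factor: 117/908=2^(-2) * 3^2*13^1 * 227^( - 1)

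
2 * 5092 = 10184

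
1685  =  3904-2219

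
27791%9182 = 245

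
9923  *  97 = 962531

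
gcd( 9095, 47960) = 5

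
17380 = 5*3476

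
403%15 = 13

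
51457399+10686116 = 62143515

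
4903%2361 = 181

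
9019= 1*9019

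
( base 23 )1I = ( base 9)45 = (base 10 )41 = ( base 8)51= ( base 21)1K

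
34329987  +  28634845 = 62964832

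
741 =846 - 105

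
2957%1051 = 855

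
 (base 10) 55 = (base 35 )1k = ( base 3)2001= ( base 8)67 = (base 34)1l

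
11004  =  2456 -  -8548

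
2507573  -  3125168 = -617595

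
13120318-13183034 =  -62716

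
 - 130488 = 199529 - 330017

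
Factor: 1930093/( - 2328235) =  - 5^ ( - 1)*7^(-2)*11^1*13^( - 1)*17^(-1)*43^( - 1) * 175463^1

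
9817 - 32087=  - 22270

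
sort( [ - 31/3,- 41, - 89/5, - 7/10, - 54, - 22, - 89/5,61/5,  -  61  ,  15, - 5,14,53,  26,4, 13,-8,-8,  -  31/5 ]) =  [-61,-54 , - 41, - 22, - 89/5, - 89/5  ,  -  31/3, - 8, - 8, - 31/5, - 5,-7/10,4, 61/5, 13,14 , 15 , 26, 53 ] 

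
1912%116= 56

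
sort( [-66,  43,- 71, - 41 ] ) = [-71, - 66, - 41,43]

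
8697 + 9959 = 18656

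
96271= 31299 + 64972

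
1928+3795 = 5723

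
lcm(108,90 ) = 540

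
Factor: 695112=2^3*3^1*11^1*2633^1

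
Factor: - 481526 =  - 2^1*240763^1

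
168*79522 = 13359696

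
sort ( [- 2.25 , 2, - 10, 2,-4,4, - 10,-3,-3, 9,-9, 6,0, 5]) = [ -10, - 10, - 9,-4, - 3, - 3, - 2.25, 0 , 2,2,  4, 5,6, 9 ] 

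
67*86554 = 5799118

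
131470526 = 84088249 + 47382277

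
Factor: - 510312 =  - 2^3 * 3^1 *11^1* 1933^1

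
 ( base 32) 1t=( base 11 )56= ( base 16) 3d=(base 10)61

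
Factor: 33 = 3^1*11^1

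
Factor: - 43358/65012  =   - 2^( - 1)*7^1*19^1*163^1*16253^(  -  1) = - 21679/32506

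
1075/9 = 1075/9  =  119.44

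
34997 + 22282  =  57279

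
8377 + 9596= 17973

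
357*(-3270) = -1167390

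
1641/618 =2+135/206 = 2.66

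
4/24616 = 1/6154 = 0.00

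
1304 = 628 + 676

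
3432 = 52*66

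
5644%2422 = 800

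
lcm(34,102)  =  102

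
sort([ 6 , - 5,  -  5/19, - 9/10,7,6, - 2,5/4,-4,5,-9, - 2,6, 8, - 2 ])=[-9,  -  5, - 4 , - 2 , - 2, - 2 , -9/10 , - 5/19,5/4,5,  6 , 6,6,7,8] 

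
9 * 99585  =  896265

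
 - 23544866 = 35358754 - 58903620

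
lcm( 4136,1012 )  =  95128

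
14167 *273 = 3867591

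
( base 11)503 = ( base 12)428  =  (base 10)608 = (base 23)13a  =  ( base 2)1001100000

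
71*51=3621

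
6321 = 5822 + 499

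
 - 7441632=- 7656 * 972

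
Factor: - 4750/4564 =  - 2375/2282= -2^( - 1 ) * 5^3*7^ ( - 1)*19^1*163^(-1)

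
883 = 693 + 190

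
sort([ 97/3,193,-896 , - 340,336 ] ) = [ - 896, - 340, 97/3, 193,336 ] 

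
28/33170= 14/16585 = 0.00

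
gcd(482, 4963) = 1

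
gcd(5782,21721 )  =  7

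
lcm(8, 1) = 8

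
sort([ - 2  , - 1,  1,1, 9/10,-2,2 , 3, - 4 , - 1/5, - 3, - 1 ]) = [ - 4, - 3, - 2, - 2, - 1, - 1, -1/5,9/10, 1,1, 2,3 ] 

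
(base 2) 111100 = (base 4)330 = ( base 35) 1p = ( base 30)20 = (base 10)60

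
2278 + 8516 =10794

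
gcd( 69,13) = 1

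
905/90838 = 905/90838 = 0.01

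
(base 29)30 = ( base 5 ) 322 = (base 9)106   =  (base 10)87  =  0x57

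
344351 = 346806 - 2455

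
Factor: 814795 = 5^1*89^1 * 1831^1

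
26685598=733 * 36406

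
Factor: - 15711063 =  - 3^1*2239^1*2339^1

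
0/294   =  0 = 0.00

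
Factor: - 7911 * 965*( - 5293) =3^3*5^1*67^1*79^1*193^1*293^1 = 40407370695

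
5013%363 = 294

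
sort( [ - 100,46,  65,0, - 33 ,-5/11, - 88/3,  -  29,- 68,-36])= [ - 100, - 68, - 36,  -  33,-88/3, - 29, - 5/11,0, 46,65 ] 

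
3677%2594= 1083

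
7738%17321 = 7738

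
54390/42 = 1295 = 1295.00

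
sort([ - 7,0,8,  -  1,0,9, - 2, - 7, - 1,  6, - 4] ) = [ - 7, - 7, - 4, - 2, - 1, - 1 , 0,  0, 6,8,9 ]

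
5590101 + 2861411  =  8451512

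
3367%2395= 972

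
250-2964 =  - 2714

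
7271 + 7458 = 14729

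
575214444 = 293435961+281778483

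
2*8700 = 17400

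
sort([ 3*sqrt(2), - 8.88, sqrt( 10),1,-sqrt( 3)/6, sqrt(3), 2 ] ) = [ - 8.88,  -  sqrt( 3)/6, 1,sqrt( 3 ), 2,sqrt( 10), 3 * sqrt( 2 )] 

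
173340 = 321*540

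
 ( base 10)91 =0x5b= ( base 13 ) 70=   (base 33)2p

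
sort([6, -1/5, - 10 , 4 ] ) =[-10, -1/5, 4, 6 ]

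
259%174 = 85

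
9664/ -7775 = -9664/7775= - 1.24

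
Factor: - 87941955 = - 3^1*5^1*173^1*33889^1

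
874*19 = 16606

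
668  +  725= 1393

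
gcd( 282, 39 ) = 3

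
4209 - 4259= - 50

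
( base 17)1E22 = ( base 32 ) 8p3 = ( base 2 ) 10001100100011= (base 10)8995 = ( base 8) 21443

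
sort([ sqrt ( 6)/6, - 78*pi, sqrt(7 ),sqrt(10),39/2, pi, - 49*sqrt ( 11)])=[ - 78*pi, -49 *sqrt(11), sqrt(6 ) /6, sqrt(7),pi, sqrt(10), 39/2]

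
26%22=4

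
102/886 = 51/443 = 0.12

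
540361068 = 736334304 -195973236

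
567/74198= 567/74198  =  0.01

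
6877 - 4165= 2712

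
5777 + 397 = 6174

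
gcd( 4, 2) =2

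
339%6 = 3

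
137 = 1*137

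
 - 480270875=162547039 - 642817914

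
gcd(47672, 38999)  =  59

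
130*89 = 11570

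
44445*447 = 19866915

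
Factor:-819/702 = - 7/6 = - 2^ (-1) * 3^( - 1)*7^1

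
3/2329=3/2329 =0.00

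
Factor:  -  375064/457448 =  - 173/211 = -  173^1*211^(-1)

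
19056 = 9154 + 9902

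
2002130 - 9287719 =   -  7285589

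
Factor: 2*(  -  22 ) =- 2^2*11^1 = - 44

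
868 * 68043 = 59061324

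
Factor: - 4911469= - 29^1*169361^1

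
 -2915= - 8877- - 5962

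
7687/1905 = 4 + 67/1905 = 4.04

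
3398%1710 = 1688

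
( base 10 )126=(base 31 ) 42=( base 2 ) 1111110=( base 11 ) 105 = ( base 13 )99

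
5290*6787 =35903230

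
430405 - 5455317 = -5024912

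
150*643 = 96450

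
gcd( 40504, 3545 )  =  1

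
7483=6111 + 1372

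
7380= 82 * 90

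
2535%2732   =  2535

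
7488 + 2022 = 9510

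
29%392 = 29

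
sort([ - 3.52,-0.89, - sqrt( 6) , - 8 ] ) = [  -  8, - 3.52, - sqrt( 6), - 0.89] 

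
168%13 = 12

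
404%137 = 130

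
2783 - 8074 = - 5291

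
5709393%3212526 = 2496867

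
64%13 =12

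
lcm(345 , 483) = 2415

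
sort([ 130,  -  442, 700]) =[-442,130 , 700]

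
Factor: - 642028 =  - 2^2 * 160507^1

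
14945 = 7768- - 7177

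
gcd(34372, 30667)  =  13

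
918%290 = 48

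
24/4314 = 4/719 = 0.01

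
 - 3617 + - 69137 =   -  72754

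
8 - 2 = 6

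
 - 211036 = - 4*52759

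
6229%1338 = 877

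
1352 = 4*338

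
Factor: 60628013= 163^1*371951^1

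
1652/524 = 413/131 =3.15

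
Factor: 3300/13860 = 5/21 =3^(-1 )*5^1*7^( - 1) 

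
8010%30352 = 8010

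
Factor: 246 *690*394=2^3  *3^2*5^1 * 23^1 * 41^1*197^1 = 66877560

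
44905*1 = 44905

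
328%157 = 14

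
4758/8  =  2379/4 =594.75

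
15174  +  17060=32234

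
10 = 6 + 4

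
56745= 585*97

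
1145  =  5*229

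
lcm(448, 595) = 38080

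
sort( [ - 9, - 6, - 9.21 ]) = [ - 9.21, - 9, - 6]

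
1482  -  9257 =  - 7775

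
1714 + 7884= 9598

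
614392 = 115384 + 499008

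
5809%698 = 225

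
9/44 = 9/44 = 0.20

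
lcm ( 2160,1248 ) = 56160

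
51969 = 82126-30157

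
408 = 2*204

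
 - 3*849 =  - 2547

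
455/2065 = 13/59 = 0.22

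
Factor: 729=3^6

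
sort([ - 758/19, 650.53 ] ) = [  -  758/19,  650.53 ]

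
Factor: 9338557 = 19^1*491503^1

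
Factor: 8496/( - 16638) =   -  2^3*3^1*47^( - 1) = -24/47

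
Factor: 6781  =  6781^1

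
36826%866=454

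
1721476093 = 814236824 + 907239269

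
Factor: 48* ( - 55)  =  - 2^4*3^1 * 5^1*11^1 = -2640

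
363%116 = 15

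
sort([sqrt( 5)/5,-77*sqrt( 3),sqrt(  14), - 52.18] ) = [ - 77*sqrt(3 ),-52.18,  sqrt (5)/5, sqrt (14 ) ] 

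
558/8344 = 279/4172 = 0.07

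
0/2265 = 0   =  0.00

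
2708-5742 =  - 3034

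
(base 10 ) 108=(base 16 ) 6c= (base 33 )39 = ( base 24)4c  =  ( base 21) 53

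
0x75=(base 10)117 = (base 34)3f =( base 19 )63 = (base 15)7C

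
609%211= 187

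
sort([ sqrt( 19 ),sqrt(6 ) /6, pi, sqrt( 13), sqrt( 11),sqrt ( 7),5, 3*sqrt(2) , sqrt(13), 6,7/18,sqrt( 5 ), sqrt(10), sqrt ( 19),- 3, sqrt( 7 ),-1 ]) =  [ - 3,-1, 7/18,sqrt( 6)/6, sqrt( 5), sqrt( 7 ),  sqrt(7 ) , pi,sqrt(10), sqrt( 11 ),sqrt(13), sqrt(13 ) , 3*sqrt( 2), sqrt ( 19), sqrt( 19), 5, 6 ]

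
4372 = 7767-3395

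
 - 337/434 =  - 1+97/434 = - 0.78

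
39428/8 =9857/2 = 4928.50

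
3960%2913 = 1047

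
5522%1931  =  1660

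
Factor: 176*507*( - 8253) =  - 736431696 =- 2^4*3^3*7^1*11^1 *13^2 * 131^1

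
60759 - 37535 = 23224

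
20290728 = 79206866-58916138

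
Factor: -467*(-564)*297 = 2^2*3^4*11^1*47^1*467^1  =  78226236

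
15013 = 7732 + 7281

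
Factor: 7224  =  2^3* 3^1*7^1*43^1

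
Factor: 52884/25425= 2^2*5^( - 2)*13^1 = 52/25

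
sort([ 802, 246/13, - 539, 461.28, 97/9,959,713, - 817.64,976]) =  [ -817.64, - 539,97/9,246/13,461.28,713,802,959,976]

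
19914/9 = 2212 + 2/3 = 2212.67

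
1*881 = 881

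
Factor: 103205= 5^1*20641^1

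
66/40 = 33/20=1.65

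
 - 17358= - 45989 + 28631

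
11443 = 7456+3987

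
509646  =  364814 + 144832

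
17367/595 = 29 + 16/85 = 29.19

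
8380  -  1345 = 7035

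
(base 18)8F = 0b10011111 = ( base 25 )69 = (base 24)6F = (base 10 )159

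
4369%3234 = 1135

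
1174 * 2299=2699026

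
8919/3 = 2973  =  2973.00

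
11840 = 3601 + 8239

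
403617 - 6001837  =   - 5598220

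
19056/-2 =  - 9528 + 0/1 = - 9528.00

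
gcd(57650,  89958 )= 2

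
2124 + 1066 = 3190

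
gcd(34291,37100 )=53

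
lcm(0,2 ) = 0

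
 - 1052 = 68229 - 69281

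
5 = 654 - 649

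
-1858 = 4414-6272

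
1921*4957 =9522397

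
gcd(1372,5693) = 1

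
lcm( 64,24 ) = 192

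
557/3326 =557/3326 = 0.17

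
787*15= 11805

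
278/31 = 278/31 = 8.97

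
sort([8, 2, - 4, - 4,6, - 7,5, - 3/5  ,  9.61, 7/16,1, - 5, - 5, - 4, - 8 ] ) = [ - 8, - 7, - 5, - 5, - 4, - 4, - 4  , - 3/5, 7/16,1, 2, 5,  6,  8,9.61] 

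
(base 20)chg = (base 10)5156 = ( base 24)8MK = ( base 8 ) 12044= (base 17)10e5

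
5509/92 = 5509/92 = 59.88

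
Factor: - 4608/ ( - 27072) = 8/47 = 2^3*47^(-1 )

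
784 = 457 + 327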